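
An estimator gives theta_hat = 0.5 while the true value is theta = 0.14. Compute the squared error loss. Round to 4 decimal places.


The squared error loss is (theta_hat - theta)^2
= (0.5 - 0.14)^2
= (0.36)^2 = 0.1296

0.1296


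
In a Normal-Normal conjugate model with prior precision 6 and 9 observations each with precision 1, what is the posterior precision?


Posterior precision = prior precision + n * observation precision
= 6 + 9 * 1
= 6 + 9 = 15

15


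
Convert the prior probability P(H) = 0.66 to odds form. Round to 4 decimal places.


P(not H) = 1 - 0.66 = 0.34
Odds = 0.66 / 0.34 = 1.9412

1.9412


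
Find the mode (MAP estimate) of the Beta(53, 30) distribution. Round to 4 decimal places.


For Beta(a,b) with a,b > 1:
Mode = (a-1)/(a+b-2) = (53-1)/(83-2)
= 52/81 = 0.642

0.642


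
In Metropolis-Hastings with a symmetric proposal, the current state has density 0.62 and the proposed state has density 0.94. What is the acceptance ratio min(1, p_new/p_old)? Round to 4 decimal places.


Ratio = p_new / p_old = 0.94 / 0.62 = 1.5161
Acceptance = min(1, 1.5161) = 1.0

1.0


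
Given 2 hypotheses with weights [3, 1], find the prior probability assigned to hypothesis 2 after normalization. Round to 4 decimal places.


To normalize, divide each weight by the sum of all weights.
Sum = 4
Prior(H2) = 1/4 = 0.25

0.25


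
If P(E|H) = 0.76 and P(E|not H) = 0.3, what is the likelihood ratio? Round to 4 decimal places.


Likelihood ratio = P(E|H) / P(E|not H)
= 0.76 / 0.3
= 2.5333

2.5333


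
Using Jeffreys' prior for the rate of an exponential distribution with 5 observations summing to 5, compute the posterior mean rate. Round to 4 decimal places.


Jeffreys' prior leads to posterior Gamma(5, 5).
Mean = 5/5 = 1.0

1.0


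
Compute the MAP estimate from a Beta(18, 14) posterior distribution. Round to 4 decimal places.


MAP = mode of Beta distribution
= (alpha - 1)/(alpha + beta - 2)
= (18-1)/(18+14-2)
= 17/30 = 0.5667

0.5667


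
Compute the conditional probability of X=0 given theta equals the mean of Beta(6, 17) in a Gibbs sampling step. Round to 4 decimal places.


Mean of Beta(6, 17) = 0.2609
P(X=0 | theta=0.2609) = 0.7391

0.7391


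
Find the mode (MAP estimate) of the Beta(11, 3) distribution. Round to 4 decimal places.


For Beta(a,b) with a,b > 1:
Mode = (a-1)/(a+b-2) = (11-1)/(14-2)
= 10/12 = 0.8333

0.8333


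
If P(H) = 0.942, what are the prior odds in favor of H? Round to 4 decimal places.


Prior odds = P(H) / (1 - P(H))
= 0.942 / 0.058
= 16.2414

16.2414


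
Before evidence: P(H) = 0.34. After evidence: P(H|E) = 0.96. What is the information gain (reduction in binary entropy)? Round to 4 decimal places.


Prior entropy = 0.9248
Posterior entropy = 0.2423
Information gain = 0.9248 - 0.2423 = 0.6825

0.6825


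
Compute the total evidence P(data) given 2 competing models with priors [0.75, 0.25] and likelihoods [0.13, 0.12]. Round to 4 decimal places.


Marginal likelihood = sum P(model_i) * P(data|model_i)
Model 1: 0.75 * 0.13 = 0.0975
Model 2: 0.25 * 0.12 = 0.03
Total = 0.1275

0.1275


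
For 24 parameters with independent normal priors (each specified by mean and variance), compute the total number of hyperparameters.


A normal prior has 2 hyperparameters per parameter.
Total = 24 * 2 = 48

48


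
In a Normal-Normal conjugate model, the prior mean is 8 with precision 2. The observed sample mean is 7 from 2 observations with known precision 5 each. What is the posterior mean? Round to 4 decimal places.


Posterior precision = tau0 + n*tau = 2 + 2*5 = 12
Posterior mean = (tau0*mu0 + n*tau*xbar) / posterior_precision
= (2*8 + 2*5*7) / 12
= 86 / 12 = 7.1667

7.1667


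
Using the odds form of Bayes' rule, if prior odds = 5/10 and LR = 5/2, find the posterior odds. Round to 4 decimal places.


Bayes' rule in odds form: posterior odds = prior odds * LR
= (5 * 5) / (10 * 2)
= 25/20 = 1.25

1.25


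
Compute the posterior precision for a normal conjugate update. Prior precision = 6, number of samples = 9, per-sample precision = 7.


tau_post = tau_0 + n * tau
= 6 + 9 * 7 = 69

69


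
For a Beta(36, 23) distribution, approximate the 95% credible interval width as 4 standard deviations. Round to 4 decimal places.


Variance of Beta(a,b) = ab / ((a+b)^2 * (a+b+1))
= 36*23 / ((59)^2 * 60)
= 0.004
SD = sqrt(0.004) = 0.063
Width = 4 * SD = 0.2519

0.2519


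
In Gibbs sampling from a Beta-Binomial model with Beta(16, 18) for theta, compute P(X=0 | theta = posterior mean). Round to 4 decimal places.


Posterior mean = alpha/(alpha+beta) = 16/34 = 0.4706
P(X=0|theta=mean) = 1 - theta = 0.5294

0.5294


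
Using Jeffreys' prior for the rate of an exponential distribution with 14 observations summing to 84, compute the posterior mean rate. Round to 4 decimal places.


Jeffreys' prior leads to posterior Gamma(14, 84).
Mean = 14/84 = 0.1667

0.1667


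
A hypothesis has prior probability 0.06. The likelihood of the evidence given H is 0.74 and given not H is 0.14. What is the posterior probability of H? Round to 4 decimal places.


Using Bayes' theorem:
P(E) = 0.06 * 0.74 + 0.94 * 0.14
P(E) = 0.176
P(H|E) = (0.06 * 0.74) / 0.176 = 0.2523

0.2523


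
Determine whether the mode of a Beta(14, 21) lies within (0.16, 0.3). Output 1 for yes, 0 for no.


First find the mode: (a-1)/(a+b-2) = 0.3939
Is 0.3939 in (0.16, 0.3)? 0

0


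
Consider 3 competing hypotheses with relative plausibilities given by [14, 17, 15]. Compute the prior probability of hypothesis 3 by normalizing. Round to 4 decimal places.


Sum of weights = 14 + 17 + 15 = 46
Normalized prior for H3 = 15 / 46
= 0.3261

0.3261


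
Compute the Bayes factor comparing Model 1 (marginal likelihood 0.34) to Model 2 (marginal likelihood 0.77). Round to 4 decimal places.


BF12 = marginal likelihood of M1 / marginal likelihood of M2
= 0.34/0.77
= 0.4416

0.4416


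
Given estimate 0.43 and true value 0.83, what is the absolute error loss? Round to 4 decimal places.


Absolute error = |estimate - true|
= |-0.4| = 0.4

0.4


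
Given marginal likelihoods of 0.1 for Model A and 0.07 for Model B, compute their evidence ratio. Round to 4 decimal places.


Ratio = ML(A) / ML(B) = 0.1/0.07
= 1.4286

1.4286


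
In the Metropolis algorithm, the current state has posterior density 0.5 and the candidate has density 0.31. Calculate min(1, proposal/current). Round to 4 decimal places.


Ratio = 0.31/0.5 = 0.62
Acceptance probability = min(1, 0.62)
= 0.62

0.62


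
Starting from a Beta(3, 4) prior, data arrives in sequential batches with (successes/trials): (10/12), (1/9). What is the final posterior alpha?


In sequential Bayesian updating, we sum all successes.
Total successes = 11
Final alpha = 3 + 11 = 14

14


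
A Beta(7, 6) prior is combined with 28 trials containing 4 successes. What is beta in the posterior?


In conjugate updating:
beta_posterior = beta_prior + (n - k)
= 6 + (28 - 4)
= 6 + 24 = 30

30


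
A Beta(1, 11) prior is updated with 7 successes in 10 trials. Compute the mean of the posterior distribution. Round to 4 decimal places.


After update: Beta(8, 14)
Mean = 8 / (8 + 14) = 8 / 22
= 0.3636

0.3636


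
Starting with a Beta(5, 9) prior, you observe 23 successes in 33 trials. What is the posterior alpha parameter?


For a Beta-Binomial conjugate model:
Posterior alpha = prior alpha + number of successes
= 5 + 23 = 28

28


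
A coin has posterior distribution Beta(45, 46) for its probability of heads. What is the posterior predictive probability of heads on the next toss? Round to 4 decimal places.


Posterior predictive = E[theta] = alpha/(alpha+beta)
= 45/91
= 0.4945

0.4945


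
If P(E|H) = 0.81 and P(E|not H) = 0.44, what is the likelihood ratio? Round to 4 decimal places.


Likelihood ratio = P(E|H) / P(E|not H)
= 0.81 / 0.44
= 1.8409

1.8409


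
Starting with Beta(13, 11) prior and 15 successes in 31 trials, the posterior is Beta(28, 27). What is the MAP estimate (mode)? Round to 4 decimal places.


The mode of Beta(a, b) when a > 1 and b > 1 is (a-1)/(a+b-2)
= (28 - 1) / (28 + 27 - 2)
= 27 / 53
= 0.5094

0.5094


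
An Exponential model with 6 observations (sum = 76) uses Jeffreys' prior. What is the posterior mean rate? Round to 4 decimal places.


Posterior Gamma(6, 76)
E[lambda] = 6/76 = 0.0789

0.0789


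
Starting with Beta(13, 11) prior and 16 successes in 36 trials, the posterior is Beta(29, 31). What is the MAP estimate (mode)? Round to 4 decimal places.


The mode of Beta(a, b) when a > 1 and b > 1 is (a-1)/(a+b-2)
= (29 - 1) / (29 + 31 - 2)
= 28 / 58
= 0.4828

0.4828


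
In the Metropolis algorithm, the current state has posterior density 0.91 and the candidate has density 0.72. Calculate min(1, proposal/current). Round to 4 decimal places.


Ratio = 0.72/0.91 = 0.7912
Acceptance probability = min(1, 0.7912)
= 0.7912

0.7912


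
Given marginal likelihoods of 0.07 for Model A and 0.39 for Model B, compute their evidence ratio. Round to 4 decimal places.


Ratio = ML(A) / ML(B) = 0.07/0.39
= 0.1795

0.1795


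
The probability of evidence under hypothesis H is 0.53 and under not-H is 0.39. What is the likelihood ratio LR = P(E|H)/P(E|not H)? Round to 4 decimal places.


LR = 0.53 / 0.39
= 1.359

1.359


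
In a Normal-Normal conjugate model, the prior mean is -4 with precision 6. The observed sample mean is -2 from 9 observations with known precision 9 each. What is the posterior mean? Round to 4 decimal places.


Posterior precision = tau0 + n*tau = 6 + 9*9 = 87
Posterior mean = (tau0*mu0 + n*tau*xbar) / posterior_precision
= (6*-4 + 9*9*-2) / 87
= -186 / 87 = -2.1379

-2.1379


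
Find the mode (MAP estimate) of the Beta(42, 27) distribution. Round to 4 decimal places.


For Beta(a,b) with a,b > 1:
Mode = (a-1)/(a+b-2) = (42-1)/(69-2)
= 41/67 = 0.6119

0.6119


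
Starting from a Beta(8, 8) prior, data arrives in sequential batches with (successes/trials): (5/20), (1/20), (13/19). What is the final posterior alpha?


In sequential Bayesian updating, we sum all successes.
Total successes = 19
Final alpha = 8 + 19 = 27

27


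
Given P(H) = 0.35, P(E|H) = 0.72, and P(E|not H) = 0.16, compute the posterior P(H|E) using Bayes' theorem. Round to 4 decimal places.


By Bayes' theorem: P(H|E) = P(E|H)*P(H) / P(E)
P(E) = P(E|H)*P(H) + P(E|not H)*P(not H)
P(E) = 0.72*0.35 + 0.16*0.65 = 0.356
P(H|E) = 0.72*0.35 / 0.356 = 0.7079

0.7079


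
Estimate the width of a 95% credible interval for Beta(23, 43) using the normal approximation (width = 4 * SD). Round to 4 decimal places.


For Beta(a,b): Var = ab/((a+b)^2(a+b+1))
Var = 0.0034, SD = 0.0582
Approximate 95% CI width = 4 * 0.0582 = 0.2329

0.2329


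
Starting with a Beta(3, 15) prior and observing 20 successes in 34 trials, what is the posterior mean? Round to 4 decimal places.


Posterior parameters: alpha = 3 + 20 = 23
beta = 15 + 14 = 29
Posterior mean = alpha / (alpha + beta) = 23 / 52
= 0.4423

0.4423


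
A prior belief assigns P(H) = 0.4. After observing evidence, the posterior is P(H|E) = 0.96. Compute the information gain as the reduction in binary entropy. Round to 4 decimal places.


H(prior) = -0.4*log2(0.4) - 0.6*log2(0.6)
= 0.971
H(post) = -0.96*log2(0.96) - 0.04*log2(0.04)
= 0.2423
IG = 0.971 - 0.2423 = 0.7287

0.7287


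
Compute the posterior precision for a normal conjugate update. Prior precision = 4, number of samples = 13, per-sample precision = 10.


tau_post = tau_0 + n * tau
= 4 + 13 * 10 = 134

134


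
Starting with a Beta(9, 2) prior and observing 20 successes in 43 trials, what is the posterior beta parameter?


Posterior beta = prior beta + failures
Failures = 43 - 20 = 23
beta_post = 2 + 23 = 25

25


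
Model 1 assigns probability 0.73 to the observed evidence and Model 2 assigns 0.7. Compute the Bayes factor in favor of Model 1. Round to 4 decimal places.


BF = P(data|M1) / P(data|M2)
= 0.73 / 0.7 = 1.0429

1.0429


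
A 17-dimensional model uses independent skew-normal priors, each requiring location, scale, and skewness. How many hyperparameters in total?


Per parameter: 3 (location, scale, and skewness).
Total = 17 * 3 = 51

51


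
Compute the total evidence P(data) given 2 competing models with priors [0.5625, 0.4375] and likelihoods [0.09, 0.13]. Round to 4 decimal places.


Marginal likelihood = sum P(model_i) * P(data|model_i)
Model 1: 0.5625 * 0.09 = 0.0506
Model 2: 0.4375 * 0.13 = 0.0569
Total = 0.1075

0.1075


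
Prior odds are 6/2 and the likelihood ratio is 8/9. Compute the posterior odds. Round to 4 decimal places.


Posterior odds = prior odds * likelihood ratio
= (6/2) * (8/9)
= 48 / 18
= 2.6667

2.6667


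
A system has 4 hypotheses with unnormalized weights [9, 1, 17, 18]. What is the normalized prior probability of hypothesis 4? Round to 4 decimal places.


The normalized prior is the weight divided by the total.
Total weight = 45
P(H4) = 18 / 45 = 0.4

0.4


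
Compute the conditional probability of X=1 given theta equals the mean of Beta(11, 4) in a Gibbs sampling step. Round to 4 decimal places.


Mean of Beta(11, 4) = 0.7333
P(X=1 | theta=0.7333) = 0.7333

0.7333


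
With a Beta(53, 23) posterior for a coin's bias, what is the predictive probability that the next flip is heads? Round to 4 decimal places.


The predictive probability equals the posterior mean.
P(next = heads) = alpha / (alpha + beta)
= 53 / 76 = 0.6974

0.6974


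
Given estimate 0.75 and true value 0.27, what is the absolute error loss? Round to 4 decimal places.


Absolute error = |estimate - true|
= |0.48| = 0.48

0.48


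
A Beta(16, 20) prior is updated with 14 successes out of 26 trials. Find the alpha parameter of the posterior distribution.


In the Beta-Binomial conjugate update:
alpha_post = alpha_prior + successes
= 16 + 14
= 30

30


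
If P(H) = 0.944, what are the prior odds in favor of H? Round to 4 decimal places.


Prior odds = P(H) / (1 - P(H))
= 0.944 / 0.056
= 16.8571

16.8571


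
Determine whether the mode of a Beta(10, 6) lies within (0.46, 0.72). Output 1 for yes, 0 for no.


First find the mode: (a-1)/(a+b-2) = 0.6429
Is 0.6429 in (0.46, 0.72)? 1

1


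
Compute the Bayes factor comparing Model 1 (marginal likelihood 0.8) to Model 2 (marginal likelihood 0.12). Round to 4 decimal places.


BF12 = marginal likelihood of M1 / marginal likelihood of M2
= 0.8/0.12
= 6.6667

6.6667


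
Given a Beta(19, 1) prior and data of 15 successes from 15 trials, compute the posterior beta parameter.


Number of failures = 15 - 15 = 0
Posterior beta = 1 + 0 = 1

1


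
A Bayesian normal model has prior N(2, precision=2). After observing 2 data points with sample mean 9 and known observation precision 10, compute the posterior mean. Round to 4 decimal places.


Posterior mean = (prior_precision * prior_mean + n * data_precision * data_mean) / (prior_precision + n * data_precision)
Numerator = 2*2 + 2*10*9 = 184
Denominator = 2 + 2*10 = 22
Posterior mean = 8.3636

8.3636


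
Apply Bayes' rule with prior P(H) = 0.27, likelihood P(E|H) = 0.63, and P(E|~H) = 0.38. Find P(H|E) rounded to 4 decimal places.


Step 1: Compute marginal P(E) = P(E|H)P(H) + P(E|~H)P(~H)
= 0.63*0.27 + 0.38*0.73 = 0.4475
Step 2: P(H|E) = P(E|H)P(H)/P(E) = 0.1701/0.4475
= 0.3801

0.3801


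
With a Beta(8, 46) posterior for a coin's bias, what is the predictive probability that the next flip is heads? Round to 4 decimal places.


The predictive probability equals the posterior mean.
P(next = heads) = alpha / (alpha + beta)
= 8 / 54 = 0.1481

0.1481


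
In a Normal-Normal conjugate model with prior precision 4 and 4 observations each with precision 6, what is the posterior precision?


Posterior precision = prior precision + n * observation precision
= 4 + 4 * 6
= 4 + 24 = 28

28


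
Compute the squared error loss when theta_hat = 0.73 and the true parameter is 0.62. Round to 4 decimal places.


L = (theta_hat - theta_true)^2
= (0.73 - 0.62)^2
= 0.11^2 = 0.0121

0.0121


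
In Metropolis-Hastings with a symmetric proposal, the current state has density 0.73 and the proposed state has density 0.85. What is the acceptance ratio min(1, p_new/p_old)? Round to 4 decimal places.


Ratio = p_new / p_old = 0.85 / 0.73 = 1.1644
Acceptance = min(1, 1.1644) = 1.0

1.0


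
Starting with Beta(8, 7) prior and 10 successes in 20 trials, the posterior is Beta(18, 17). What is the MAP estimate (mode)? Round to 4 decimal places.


The mode of Beta(a, b) when a > 1 and b > 1 is (a-1)/(a+b-2)
= (18 - 1) / (18 + 17 - 2)
= 17 / 33
= 0.5152

0.5152


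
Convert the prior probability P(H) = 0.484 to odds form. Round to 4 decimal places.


P(not H) = 1 - 0.484 = 0.516
Odds = 0.484 / 0.516 = 0.938

0.938


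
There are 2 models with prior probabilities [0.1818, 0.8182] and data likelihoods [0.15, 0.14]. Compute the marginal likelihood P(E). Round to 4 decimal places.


P(E) = sum over models of P(M_i) * P(E|M_i)
= 0.1818*0.15 + 0.8182*0.14
= 0.1418

0.1418


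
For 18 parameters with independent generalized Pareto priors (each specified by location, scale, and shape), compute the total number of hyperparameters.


A generalized Pareto prior has 3 hyperparameters per parameter.
Total = 18 * 3 = 54

54


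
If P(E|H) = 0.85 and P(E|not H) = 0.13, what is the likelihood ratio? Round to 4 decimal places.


Likelihood ratio = P(E|H) / P(E|not H)
= 0.85 / 0.13
= 6.5385

6.5385


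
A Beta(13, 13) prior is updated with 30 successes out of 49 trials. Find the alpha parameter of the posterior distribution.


In the Beta-Binomial conjugate update:
alpha_post = alpha_prior + successes
= 13 + 30
= 43

43


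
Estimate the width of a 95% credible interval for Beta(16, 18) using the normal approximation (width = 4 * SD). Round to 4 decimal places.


For Beta(a,b): Var = ab/((a+b)^2(a+b+1))
Var = 0.0071, SD = 0.0844
Approximate 95% CI width = 4 * 0.0844 = 0.3375

0.3375


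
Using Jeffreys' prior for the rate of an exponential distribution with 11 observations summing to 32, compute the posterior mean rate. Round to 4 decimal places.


Jeffreys' prior leads to posterior Gamma(11, 32).
Mean = 11/32 = 0.3438

0.3438


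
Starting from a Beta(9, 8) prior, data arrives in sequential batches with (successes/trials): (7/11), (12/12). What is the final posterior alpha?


In sequential Bayesian updating, we sum all successes.
Total successes = 19
Final alpha = 9 + 19 = 28

28


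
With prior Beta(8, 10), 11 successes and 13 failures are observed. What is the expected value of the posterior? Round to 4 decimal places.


Posterior = Beta(19, 23)
E[theta] = alpha/(alpha+beta)
= 19/42 = 0.4524

0.4524


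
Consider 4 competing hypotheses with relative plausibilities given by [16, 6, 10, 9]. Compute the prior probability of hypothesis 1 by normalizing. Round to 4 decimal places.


Sum of weights = 16 + 6 + 10 + 9 = 41
Normalized prior for H1 = 16 / 41
= 0.3902

0.3902


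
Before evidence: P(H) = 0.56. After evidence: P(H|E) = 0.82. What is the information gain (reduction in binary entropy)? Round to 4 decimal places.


Prior entropy = 0.9896
Posterior entropy = 0.6801
Information gain = 0.9896 - 0.6801 = 0.3095

0.3095


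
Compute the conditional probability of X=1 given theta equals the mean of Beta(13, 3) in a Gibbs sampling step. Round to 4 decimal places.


Mean of Beta(13, 3) = 0.8125
P(X=1 | theta=0.8125) = 0.8125

0.8125


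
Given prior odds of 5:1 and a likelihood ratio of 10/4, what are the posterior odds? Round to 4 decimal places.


Posterior odds = prior odds * LR
Prior odds = 5/1 = 5.0
LR = 10/4 = 2.5
Posterior odds = 5.0 * 2.5 = 12.5

12.5


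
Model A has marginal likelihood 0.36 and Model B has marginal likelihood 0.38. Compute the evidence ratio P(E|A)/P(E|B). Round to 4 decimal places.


Evidence ratio = P(E|A) / P(E|B)
= 0.36 / 0.38
= 0.9474

0.9474


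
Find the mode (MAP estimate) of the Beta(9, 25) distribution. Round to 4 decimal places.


For Beta(a,b) with a,b > 1:
Mode = (a-1)/(a+b-2) = (9-1)/(34-2)
= 8/32 = 0.25

0.25


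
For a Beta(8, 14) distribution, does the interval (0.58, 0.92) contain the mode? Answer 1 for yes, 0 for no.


Mode of Beta(a,b) = (a-1)/(a+b-2)
= (8-1)/(8+14-2) = 0.35
Check: 0.58 <= 0.35 <= 0.92?
Result: 0

0


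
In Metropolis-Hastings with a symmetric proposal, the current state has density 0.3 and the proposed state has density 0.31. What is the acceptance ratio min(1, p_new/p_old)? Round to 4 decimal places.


Ratio = p_new / p_old = 0.31 / 0.3 = 1.0333
Acceptance = min(1, 1.0333) = 1.0

1.0


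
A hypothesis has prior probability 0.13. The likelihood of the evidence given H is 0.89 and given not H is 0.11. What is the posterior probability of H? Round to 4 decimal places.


Using Bayes' theorem:
P(E) = 0.13 * 0.89 + 0.87 * 0.11
P(E) = 0.2114
P(H|E) = (0.13 * 0.89) / 0.2114 = 0.5473

0.5473


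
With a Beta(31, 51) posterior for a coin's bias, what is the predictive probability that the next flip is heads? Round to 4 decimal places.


The predictive probability equals the posterior mean.
P(next = heads) = alpha / (alpha + beta)
= 31 / 82 = 0.378

0.378


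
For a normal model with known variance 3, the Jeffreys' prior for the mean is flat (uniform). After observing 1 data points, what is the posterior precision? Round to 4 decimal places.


Jeffreys' prior for normal mean (known variance) is flat.
Prior precision = 0.
Posterior precision = prior_prec + n/sigma^2 = 0 + 1/3
= 0.3333

0.3333


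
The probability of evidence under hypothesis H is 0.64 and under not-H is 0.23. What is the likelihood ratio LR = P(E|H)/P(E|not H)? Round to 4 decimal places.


LR = 0.64 / 0.23
= 2.7826

2.7826


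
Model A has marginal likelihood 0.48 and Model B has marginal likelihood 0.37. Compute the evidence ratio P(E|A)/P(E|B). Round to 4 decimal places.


Evidence ratio = P(E|A) / P(E|B)
= 0.48 / 0.37
= 1.2973

1.2973


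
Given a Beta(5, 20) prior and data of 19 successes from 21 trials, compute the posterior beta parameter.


Number of failures = 21 - 19 = 2
Posterior beta = 20 + 2 = 22

22


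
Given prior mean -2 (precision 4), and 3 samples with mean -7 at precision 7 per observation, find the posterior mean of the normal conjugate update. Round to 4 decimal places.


The posterior mean is a precision-weighted average of prior and data.
Post. prec. = 4 + 21 = 25
Post. mean = (-8 + -147)/25 = -155/25 = -6.2

-6.2


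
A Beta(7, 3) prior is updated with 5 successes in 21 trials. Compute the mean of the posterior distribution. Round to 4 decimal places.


After update: Beta(12, 19)
Mean = 12 / (12 + 19) = 12 / 31
= 0.3871

0.3871


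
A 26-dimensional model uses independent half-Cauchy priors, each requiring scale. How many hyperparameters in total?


Per parameter: 1 (scale).
Total = 26 * 1 = 26

26


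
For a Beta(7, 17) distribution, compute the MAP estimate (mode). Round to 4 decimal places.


MAP = mode = (a-1)/(a+b-2)
= (7-1)/(7+17-2)
= 6/22 = 0.2727

0.2727


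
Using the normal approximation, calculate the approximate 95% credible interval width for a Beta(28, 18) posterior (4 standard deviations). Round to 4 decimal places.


Var(Beta) = 28*18/(46^2 * 47) = 0.0051
SD = 0.0712
Width ~ 4*SD = 0.2848

0.2848


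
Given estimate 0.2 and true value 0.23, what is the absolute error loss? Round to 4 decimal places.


Absolute error = |estimate - true|
= |-0.03| = 0.03

0.03


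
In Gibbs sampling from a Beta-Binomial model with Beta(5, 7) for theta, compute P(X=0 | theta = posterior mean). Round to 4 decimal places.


Posterior mean = alpha/(alpha+beta) = 5/12 = 0.4167
P(X=0|theta=mean) = 1 - theta = 0.5833

0.5833


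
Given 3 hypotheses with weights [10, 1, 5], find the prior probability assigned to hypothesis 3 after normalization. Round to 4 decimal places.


To normalize, divide each weight by the sum of all weights.
Sum = 16
Prior(H3) = 5/16 = 0.3125

0.3125


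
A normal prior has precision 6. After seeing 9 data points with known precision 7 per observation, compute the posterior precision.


In the conjugate normal model, precisions add:
tau_posterior = tau_prior + n * tau_data
= 6 + 9*7 = 69

69


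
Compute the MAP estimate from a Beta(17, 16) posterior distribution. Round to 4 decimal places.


MAP = mode of Beta distribution
= (alpha - 1)/(alpha + beta - 2)
= (17-1)/(17+16-2)
= 16/31 = 0.5161

0.5161


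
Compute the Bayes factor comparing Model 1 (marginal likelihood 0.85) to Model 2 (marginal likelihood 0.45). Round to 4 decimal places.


BF12 = marginal likelihood of M1 / marginal likelihood of M2
= 0.85/0.45
= 1.8889

1.8889


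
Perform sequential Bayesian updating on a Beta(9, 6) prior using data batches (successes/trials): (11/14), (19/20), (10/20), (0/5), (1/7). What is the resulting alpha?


Accumulate successes: 41
Posterior alpha = prior alpha + sum of successes
= 9 + 41 = 50

50


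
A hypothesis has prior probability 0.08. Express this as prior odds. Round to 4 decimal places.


Odds = P(H) / P(not H) = 0.08 / 0.92
= 0.087

0.087


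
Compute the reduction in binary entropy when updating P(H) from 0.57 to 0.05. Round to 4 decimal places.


H_before = -p*log2(p) - (1-p)*log2(1-p) for p=0.57: 0.9858
H_after for p=0.05: 0.2864
Reduction = 0.9858 - 0.2864 = 0.6994

0.6994


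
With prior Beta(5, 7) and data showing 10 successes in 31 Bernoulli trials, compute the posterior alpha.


Conjugate update: alpha_posterior = alpha_prior + k
= 5 + 10 = 15

15


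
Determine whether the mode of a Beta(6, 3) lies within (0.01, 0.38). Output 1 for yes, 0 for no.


First find the mode: (a-1)/(a+b-2) = 0.7143
Is 0.7143 in (0.01, 0.38)? 0

0


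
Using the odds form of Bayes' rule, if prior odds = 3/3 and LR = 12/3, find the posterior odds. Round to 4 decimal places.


Bayes' rule in odds form: posterior odds = prior odds * LR
= (3 * 12) / (3 * 3)
= 36/9 = 4.0

4.0


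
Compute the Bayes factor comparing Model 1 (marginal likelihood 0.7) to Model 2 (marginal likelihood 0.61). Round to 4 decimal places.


BF12 = marginal likelihood of M1 / marginal likelihood of M2
= 0.7/0.61
= 1.1475

1.1475


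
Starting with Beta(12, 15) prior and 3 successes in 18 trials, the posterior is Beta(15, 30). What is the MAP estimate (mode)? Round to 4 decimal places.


The mode of Beta(a, b) when a > 1 and b > 1 is (a-1)/(a+b-2)
= (15 - 1) / (15 + 30 - 2)
= 14 / 43
= 0.3256

0.3256


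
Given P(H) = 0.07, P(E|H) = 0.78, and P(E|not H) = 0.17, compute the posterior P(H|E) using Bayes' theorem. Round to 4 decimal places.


By Bayes' theorem: P(H|E) = P(E|H)*P(H) / P(E)
P(E) = P(E|H)*P(H) + P(E|not H)*P(not H)
P(E) = 0.78*0.07 + 0.17*0.93 = 0.2127
P(H|E) = 0.78*0.07 / 0.2127 = 0.2567

0.2567


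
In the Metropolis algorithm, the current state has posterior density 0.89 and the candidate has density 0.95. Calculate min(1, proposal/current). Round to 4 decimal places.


Ratio = 0.95/0.89 = 1.0674
Acceptance probability = min(1, 1.0674)
= 1.0

1.0


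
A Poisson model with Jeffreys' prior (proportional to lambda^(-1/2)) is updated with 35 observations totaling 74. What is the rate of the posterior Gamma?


Posterior = Gamma(0.5 + S, n)
= Gamma(0.5 + 74, 35)
Posterior rate = 0 + n = 35

35.0


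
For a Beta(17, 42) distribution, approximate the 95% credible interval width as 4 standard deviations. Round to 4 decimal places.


Variance of Beta(a,b) = ab / ((a+b)^2 * (a+b+1))
= 17*42 / ((59)^2 * 60)
= 0.0034
SD = sqrt(0.0034) = 0.0585
Width = 4 * SD = 0.2339

0.2339


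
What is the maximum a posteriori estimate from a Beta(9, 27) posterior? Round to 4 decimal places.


The MAP estimate equals the mode of the distribution.
Mode of Beta(a,b) = (a-1)/(a+b-2)
= 8/34
= 0.2353

0.2353


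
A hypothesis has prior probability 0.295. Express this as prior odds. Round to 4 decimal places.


Odds = P(H) / P(not H) = 0.295 / 0.705
= 0.4184

0.4184


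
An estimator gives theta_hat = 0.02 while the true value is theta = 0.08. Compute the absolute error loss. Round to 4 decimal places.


The absolute error loss is |theta_hat - theta|
= |0.02 - 0.08|
= 0.06

0.06


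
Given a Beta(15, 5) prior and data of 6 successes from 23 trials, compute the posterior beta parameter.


Number of failures = 23 - 6 = 17
Posterior beta = 5 + 17 = 22

22


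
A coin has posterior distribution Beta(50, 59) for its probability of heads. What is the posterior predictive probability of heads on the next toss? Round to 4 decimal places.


Posterior predictive = E[theta] = alpha/(alpha+beta)
= 50/109
= 0.4587

0.4587


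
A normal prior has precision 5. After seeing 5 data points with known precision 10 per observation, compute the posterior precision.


In the conjugate normal model, precisions add:
tau_posterior = tau_prior + n * tau_data
= 5 + 5*10 = 55

55


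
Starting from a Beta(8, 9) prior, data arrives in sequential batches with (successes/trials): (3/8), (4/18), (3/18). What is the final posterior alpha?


In sequential Bayesian updating, we sum all successes.
Total successes = 10
Final alpha = 8 + 10 = 18

18


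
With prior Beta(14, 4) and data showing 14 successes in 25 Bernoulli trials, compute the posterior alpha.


Conjugate update: alpha_posterior = alpha_prior + k
= 14 + 14 = 28

28


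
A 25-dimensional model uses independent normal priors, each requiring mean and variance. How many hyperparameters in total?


Per parameter: 2 (mean and variance).
Total = 25 * 2 = 50

50


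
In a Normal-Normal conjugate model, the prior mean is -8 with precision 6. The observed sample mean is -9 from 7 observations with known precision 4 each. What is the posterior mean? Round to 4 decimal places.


Posterior precision = tau0 + n*tau = 6 + 7*4 = 34
Posterior mean = (tau0*mu0 + n*tau*xbar) / posterior_precision
= (6*-8 + 7*4*-9) / 34
= -300 / 34 = -8.8235

-8.8235


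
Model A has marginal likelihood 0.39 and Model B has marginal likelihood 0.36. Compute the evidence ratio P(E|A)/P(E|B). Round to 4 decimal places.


Evidence ratio = P(E|A) / P(E|B)
= 0.39 / 0.36
= 1.0833

1.0833


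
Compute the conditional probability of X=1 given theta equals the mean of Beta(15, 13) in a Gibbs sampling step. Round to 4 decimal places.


Mean of Beta(15, 13) = 0.5357
P(X=1 | theta=0.5357) = 0.5357

0.5357


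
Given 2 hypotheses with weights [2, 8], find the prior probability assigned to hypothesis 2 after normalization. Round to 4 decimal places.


To normalize, divide each weight by the sum of all weights.
Sum = 10
Prior(H2) = 8/10 = 0.8

0.8


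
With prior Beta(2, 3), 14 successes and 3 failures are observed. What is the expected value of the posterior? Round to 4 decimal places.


Posterior = Beta(16, 6)
E[theta] = alpha/(alpha+beta)
= 16/22 = 0.7273

0.7273


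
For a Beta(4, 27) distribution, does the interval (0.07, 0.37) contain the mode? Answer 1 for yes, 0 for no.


Mode of Beta(a,b) = (a-1)/(a+b-2)
= (4-1)/(4+27-2) = 0.1034
Check: 0.07 <= 0.1034 <= 0.37?
Result: 1

1


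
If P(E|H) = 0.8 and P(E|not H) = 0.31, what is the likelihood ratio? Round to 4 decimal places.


Likelihood ratio = P(E|H) / P(E|not H)
= 0.8 / 0.31
= 2.5806

2.5806


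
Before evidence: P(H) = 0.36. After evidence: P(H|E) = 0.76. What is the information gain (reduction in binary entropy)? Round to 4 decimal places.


Prior entropy = 0.9427
Posterior entropy = 0.795
Information gain = 0.9427 - 0.795 = 0.1476

0.1476


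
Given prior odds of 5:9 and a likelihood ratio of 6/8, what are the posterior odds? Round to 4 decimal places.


Posterior odds = prior odds * LR
Prior odds = 5/9 = 0.5556
LR = 6/8 = 0.75
Posterior odds = 0.5556 * 0.75 = 0.4167

0.4167


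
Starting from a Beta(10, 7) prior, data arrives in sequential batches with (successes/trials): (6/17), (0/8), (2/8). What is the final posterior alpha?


In sequential Bayesian updating, we sum all successes.
Total successes = 8
Final alpha = 10 + 8 = 18

18


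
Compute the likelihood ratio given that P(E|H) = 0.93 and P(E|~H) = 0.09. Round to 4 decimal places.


LR = P(E|H) / P(E|~H)
= 0.93 / 0.09 = 10.3333

10.3333


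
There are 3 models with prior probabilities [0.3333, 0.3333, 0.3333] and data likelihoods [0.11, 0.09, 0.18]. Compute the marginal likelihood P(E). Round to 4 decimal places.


P(E) = sum over models of P(M_i) * P(E|M_i)
= 0.3333*0.11 + 0.3333*0.09 + 0.3333*0.18
= 0.1267

0.1267


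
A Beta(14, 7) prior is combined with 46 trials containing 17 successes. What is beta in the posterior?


In conjugate updating:
beta_posterior = beta_prior + (n - k)
= 7 + (46 - 17)
= 7 + 29 = 36

36


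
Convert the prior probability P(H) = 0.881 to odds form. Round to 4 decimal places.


P(not H) = 1 - 0.881 = 0.119
Odds = 0.881 / 0.119 = 7.4034

7.4034


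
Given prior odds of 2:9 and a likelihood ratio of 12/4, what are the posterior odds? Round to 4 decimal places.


Posterior odds = prior odds * LR
Prior odds = 2/9 = 0.2222
LR = 12/4 = 3.0
Posterior odds = 0.2222 * 3.0 = 0.6667

0.6667


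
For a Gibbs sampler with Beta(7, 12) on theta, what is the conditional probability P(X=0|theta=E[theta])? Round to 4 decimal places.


E[theta] = 7/(7+12) = 0.3684
P(X=0|theta) = 1 - theta = 0.6316

0.6316


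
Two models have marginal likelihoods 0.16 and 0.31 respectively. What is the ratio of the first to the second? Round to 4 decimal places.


Evidence ratio = 0.16 / 0.31
= 0.5161

0.5161


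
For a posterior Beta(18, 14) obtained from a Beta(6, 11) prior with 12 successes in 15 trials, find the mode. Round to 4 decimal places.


Mode = (alpha - 1) / (alpha + beta - 2)
= 17 / 30
= 0.5667

0.5667


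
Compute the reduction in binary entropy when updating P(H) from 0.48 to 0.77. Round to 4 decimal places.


H_before = -p*log2(p) - (1-p)*log2(1-p) for p=0.48: 0.9988
H_after for p=0.77: 0.778
Reduction = 0.9988 - 0.778 = 0.2208

0.2208


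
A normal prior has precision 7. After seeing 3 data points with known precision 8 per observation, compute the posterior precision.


In the conjugate normal model, precisions add:
tau_posterior = tau_prior + n * tau_data
= 7 + 3*8 = 31

31


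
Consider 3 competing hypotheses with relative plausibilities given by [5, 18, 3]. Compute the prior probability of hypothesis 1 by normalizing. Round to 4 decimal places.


Sum of weights = 5 + 18 + 3 = 26
Normalized prior for H1 = 5 / 26
= 0.1923

0.1923


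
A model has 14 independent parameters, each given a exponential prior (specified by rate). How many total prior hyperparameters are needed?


Each exponential prior needs 1 hyperparameter (rate).
Total = 1 * 14 = 14

14


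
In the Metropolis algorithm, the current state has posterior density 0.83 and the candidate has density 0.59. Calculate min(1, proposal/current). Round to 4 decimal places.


Ratio = 0.59/0.83 = 0.7108
Acceptance probability = min(1, 0.7108)
= 0.7108

0.7108


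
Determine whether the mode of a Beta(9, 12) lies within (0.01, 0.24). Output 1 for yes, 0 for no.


First find the mode: (a-1)/(a+b-2) = 0.4211
Is 0.4211 in (0.01, 0.24)? 0

0


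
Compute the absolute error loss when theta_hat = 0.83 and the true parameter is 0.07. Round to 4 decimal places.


L = |theta_hat - theta_true|
= |0.83 - 0.07| = 0.76

0.76


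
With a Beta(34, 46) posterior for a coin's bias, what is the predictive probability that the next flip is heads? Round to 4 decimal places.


The predictive probability equals the posterior mean.
P(next = heads) = alpha / (alpha + beta)
= 34 / 80 = 0.425

0.425


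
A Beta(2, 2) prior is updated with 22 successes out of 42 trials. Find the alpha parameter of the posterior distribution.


In the Beta-Binomial conjugate update:
alpha_post = alpha_prior + successes
= 2 + 22
= 24

24


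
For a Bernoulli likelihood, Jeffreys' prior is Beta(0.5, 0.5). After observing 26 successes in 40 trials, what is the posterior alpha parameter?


Jeffreys' prior for Bernoulli is Beta(0.5, 0.5).
Posterior is Beta(0.5 + k, 0.5 + n - k).
Posterior alpha = 0.5 + k = 0.5 + 26 = 26.5

26.5


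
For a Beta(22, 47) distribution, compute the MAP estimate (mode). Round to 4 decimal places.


MAP = mode = (a-1)/(a+b-2)
= (22-1)/(22+47-2)
= 21/67 = 0.3134

0.3134


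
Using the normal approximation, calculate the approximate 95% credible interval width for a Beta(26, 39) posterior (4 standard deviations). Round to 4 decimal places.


Var(Beta) = 26*39/(65^2 * 66) = 0.0036
SD = 0.0603
Width ~ 4*SD = 0.2412

0.2412


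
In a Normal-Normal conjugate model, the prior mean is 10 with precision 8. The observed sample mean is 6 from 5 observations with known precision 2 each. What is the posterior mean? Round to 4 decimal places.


Posterior precision = tau0 + n*tau = 8 + 5*2 = 18
Posterior mean = (tau0*mu0 + n*tau*xbar) / posterior_precision
= (8*10 + 5*2*6) / 18
= 140 / 18 = 7.7778

7.7778


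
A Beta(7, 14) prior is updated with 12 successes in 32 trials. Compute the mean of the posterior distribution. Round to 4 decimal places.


After update: Beta(19, 34)
Mean = 19 / (19 + 34) = 19 / 53
= 0.3585

0.3585


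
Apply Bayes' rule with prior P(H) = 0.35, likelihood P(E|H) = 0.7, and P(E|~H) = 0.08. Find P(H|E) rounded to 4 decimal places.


Step 1: Compute marginal P(E) = P(E|H)P(H) + P(E|~H)P(~H)
= 0.7*0.35 + 0.08*0.65 = 0.297
Step 2: P(H|E) = P(E|H)P(H)/P(E) = 0.245/0.297
= 0.8249

0.8249


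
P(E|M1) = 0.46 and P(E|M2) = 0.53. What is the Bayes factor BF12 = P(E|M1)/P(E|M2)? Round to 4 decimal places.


Bayes factor BF12 = P(E|M1) / P(E|M2)
= 0.46 / 0.53
= 0.8679

0.8679


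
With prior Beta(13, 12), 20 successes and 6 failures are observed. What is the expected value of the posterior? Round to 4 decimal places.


Posterior = Beta(33, 18)
E[theta] = alpha/(alpha+beta)
= 33/51 = 0.6471

0.6471


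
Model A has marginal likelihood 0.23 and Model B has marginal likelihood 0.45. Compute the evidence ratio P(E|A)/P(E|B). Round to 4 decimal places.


Evidence ratio = P(E|A) / P(E|B)
= 0.23 / 0.45
= 0.5111

0.5111


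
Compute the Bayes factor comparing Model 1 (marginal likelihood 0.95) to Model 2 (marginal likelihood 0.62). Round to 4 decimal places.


BF12 = marginal likelihood of M1 / marginal likelihood of M2
= 0.95/0.62
= 1.5323

1.5323


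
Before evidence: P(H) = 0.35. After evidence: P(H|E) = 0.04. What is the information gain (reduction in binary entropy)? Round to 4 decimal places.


Prior entropy = 0.9341
Posterior entropy = 0.2423
Information gain = 0.9341 - 0.2423 = 0.6918

0.6918


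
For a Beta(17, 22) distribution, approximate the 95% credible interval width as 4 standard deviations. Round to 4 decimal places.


Variance of Beta(a,b) = ab / ((a+b)^2 * (a+b+1))
= 17*22 / ((39)^2 * 40)
= 0.0061
SD = sqrt(0.0061) = 0.0784
Width = 4 * SD = 0.3136

0.3136


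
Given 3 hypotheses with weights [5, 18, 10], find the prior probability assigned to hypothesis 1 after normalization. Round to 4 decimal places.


To normalize, divide each weight by the sum of all weights.
Sum = 33
Prior(H1) = 5/33 = 0.1515

0.1515


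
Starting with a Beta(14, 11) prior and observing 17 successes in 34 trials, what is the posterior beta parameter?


Posterior beta = prior beta + failures
Failures = 34 - 17 = 17
beta_post = 11 + 17 = 28

28


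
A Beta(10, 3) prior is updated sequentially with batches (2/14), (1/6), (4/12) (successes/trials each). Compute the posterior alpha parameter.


Sequential conjugate updating is equivalent to a single batch update.
Total successes across all batches = 7
alpha_posterior = alpha_prior + total_successes = 10 + 7
= 17

17
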